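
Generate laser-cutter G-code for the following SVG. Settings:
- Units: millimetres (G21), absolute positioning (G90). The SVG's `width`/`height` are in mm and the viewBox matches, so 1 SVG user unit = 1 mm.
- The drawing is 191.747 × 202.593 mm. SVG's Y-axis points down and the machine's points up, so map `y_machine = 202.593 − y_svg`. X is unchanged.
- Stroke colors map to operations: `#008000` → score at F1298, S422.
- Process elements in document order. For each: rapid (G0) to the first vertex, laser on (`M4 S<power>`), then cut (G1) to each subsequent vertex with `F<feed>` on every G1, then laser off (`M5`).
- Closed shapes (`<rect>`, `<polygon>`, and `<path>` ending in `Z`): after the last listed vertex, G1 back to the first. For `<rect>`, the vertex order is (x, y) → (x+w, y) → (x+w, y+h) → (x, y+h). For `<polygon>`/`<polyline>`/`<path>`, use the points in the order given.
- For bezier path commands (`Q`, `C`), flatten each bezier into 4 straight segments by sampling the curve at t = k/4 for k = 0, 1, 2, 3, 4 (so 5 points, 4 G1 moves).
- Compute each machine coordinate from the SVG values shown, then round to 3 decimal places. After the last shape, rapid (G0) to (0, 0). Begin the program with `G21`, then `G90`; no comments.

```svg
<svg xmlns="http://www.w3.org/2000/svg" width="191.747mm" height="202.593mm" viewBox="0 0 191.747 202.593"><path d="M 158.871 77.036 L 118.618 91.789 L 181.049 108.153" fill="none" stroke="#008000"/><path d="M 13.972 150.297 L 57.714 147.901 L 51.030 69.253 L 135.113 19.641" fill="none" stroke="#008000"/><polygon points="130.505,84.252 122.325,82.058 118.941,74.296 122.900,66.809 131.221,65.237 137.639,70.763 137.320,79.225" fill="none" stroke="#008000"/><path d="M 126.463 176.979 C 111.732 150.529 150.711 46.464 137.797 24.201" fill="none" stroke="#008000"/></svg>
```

G21
G90
G0 X158.871 Y125.557
M4 S422
G1 X118.618 Y110.804 F1298
G1 X181.049 Y94.440 F1298
M5
G0 X13.972 Y52.296
M4 S422
G1 X57.714 Y54.692 F1298
G1 X51.030 Y133.340 F1298
G1 X135.113 Y182.952 F1298
M5
G0 X130.505 Y118.341
M4 S422
G1 X122.325 Y120.535 F1298
G1 X118.941 Y128.297 F1298
G1 X122.900 Y135.784 F1298
G1 X131.221 Y137.356 F1298
G1 X137.639 Y131.830 F1298
G1 X137.320 Y123.368 F1298
G1 X130.505 Y118.341 F1298
M5
G0 X126.463 Y25.614
M4 S422
G1 X123.835 Y57.513 F1298
G1 X131.449 Y103.573 F1298
G1 X139.403 Y148.848 F1298
G1 X137.797 Y178.392 F1298
M5
G0 X0.000 Y0.000

Since the viewBox matches the mm dimensions, user units are millimetres directly. The only transform is the Y-flip y_m = 202.593 − y_svg.

Shape 1 is a open polyline drawn with `<path>`. Its stroke #008000 means score at S422, F1298. After flipping Y the toolpath is (158.871,125.557) → (118.618,110.804) → (181.049,94.440).

Shape 2 is a open polyline drawn with `<path>`. Its stroke #008000 means score at S422, F1298. After flipping Y the toolpath is (13.972,52.296) → (57.714,54.692) → (51.030,133.340) → (135.113,182.952).

Shape 3 is a regular polygon drawn with `<polygon>`. Its stroke #008000 means score at S422, F1298. After flipping Y the toolpath is (130.505,118.341) → (122.325,120.535) → (118.941,128.297) → (122.900,135.784) → (131.221,137.356) → (137.639,131.830) → (137.320,123.368) → (130.505,118.341), returning to the start.

Shape 4 is a cubic bezier drawn with `<path>`. Its stroke #008000 means score at S422, F1298. After flipping Y the toolpath is (126.463,25.614) → (123.835,57.513) → (131.449,103.573) → (139.403,148.848) → (137.797,178.392).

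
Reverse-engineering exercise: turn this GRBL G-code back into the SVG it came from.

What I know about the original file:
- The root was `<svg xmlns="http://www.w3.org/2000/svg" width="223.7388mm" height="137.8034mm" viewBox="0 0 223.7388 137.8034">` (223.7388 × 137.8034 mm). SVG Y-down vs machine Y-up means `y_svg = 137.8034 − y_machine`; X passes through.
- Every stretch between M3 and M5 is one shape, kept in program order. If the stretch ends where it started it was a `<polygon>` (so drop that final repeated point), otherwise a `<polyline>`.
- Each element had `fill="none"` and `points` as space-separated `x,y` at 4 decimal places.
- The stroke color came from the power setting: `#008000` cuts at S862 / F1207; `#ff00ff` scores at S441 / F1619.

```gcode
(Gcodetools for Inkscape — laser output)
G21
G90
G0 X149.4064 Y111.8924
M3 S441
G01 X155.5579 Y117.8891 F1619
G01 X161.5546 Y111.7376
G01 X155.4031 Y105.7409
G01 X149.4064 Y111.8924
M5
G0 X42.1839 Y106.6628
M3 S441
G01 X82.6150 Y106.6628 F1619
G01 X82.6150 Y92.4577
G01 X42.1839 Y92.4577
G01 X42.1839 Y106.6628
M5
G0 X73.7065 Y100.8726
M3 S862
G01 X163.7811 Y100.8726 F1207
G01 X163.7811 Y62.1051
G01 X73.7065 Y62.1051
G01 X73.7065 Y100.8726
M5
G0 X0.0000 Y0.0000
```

<svg xmlns="http://www.w3.org/2000/svg" width="223.7388mm" height="137.8034mm" viewBox="0 0 223.7388 137.8034">
  <polygon points="149.4064,25.9110 155.5579,19.9143 161.5546,26.0658 155.4031,32.0625" fill="none" stroke="#ff00ff"/>
  <polygon points="42.1839,31.1406 82.6150,31.1406 82.6150,45.3457 42.1839,45.3457" fill="none" stroke="#ff00ff"/>
  <polygon points="73.7065,36.9308 163.7811,36.9308 163.7811,75.6983 73.7065,75.6983" fill="none" stroke="#008000"/>
</svg>

Each laser-on run becomes one SVG element. Flip Y back into SVG space with y_svg = 137.8034 − y_machine.

Run 1: the run's S441 means `#ff00ff` (score). The run returns to its start, so emit a `<polygon>` with points (Y-flipped): 149.4064,25.9110 155.5579,19.9143 161.5546,26.0658 155.4031,32.0625.

Run 2: power S441 maps to stroke `#ff00ff` (score). The run returns to its start, so emit a `<polygon>` with points (Y-flipped): 42.1839,31.1406 82.6150,31.1406 82.6150,45.3457 42.1839,45.3457.

Run 3: the run's S862 means `#008000` (cut). The run returns to its start, so emit a `<polygon>` with points (Y-flipped): 73.7065,36.9308 163.7811,36.9308 163.7811,75.6983 73.7065,75.6983.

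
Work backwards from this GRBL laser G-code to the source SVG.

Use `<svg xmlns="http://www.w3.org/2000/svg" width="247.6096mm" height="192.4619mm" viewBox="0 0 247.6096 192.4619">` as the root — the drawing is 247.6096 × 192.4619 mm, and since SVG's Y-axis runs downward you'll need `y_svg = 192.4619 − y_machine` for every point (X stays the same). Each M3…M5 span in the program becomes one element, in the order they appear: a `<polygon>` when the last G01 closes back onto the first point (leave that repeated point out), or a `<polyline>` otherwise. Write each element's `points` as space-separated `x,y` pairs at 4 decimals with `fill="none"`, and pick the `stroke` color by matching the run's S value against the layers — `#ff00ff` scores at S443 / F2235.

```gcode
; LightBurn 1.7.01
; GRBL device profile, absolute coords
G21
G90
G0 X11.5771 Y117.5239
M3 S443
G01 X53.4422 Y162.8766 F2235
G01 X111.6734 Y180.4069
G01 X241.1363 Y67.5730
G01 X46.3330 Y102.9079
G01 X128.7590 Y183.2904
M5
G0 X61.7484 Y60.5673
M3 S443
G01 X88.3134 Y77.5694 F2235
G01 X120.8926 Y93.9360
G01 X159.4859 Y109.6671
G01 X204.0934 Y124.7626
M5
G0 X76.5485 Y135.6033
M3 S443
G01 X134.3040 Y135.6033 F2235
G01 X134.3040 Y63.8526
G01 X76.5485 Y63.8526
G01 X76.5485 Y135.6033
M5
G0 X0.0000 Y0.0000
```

<svg xmlns="http://www.w3.org/2000/svg" width="247.6096mm" height="192.4619mm" viewBox="0 0 247.6096 192.4619">
  <polyline points="11.5771,74.9380 53.4422,29.5853 111.6734,12.0550 241.1363,124.8889 46.3330,89.5540 128.7590,9.1715" fill="none" stroke="#ff00ff"/>
  <polyline points="61.7484,131.8946 88.3134,114.8925 120.8926,98.5259 159.4859,82.7948 204.0934,67.6993" fill="none" stroke="#ff00ff"/>
  <polygon points="76.5485,56.8586 134.3040,56.8586 134.3040,128.6093 76.5485,128.6093" fill="none" stroke="#ff00ff"/>
</svg>

Each laser-on run becomes one SVG element. Flip Y back into SVG space with y_svg = 192.4619 − y_machine. Every run uses S443, so all elements get stroke `#ff00ff` (score).

Run 1: The run is open, so emit a `<polyline>` with points (Y-flipped): 11.5771,74.9380 53.4422,29.5853 111.6734,12.0550 241.1363,124.8889 46.3330,89.5540 128.7590,9.1715.

Run 2: The run is open, so emit a `<polyline>` with points (Y-flipped): 61.7484,131.8946 88.3134,114.8925 120.8926,98.5259 159.4859,82.7948 204.0934,67.6993.

Run 3: The run returns to its start, so emit a `<polygon>` with points (Y-flipped): 76.5485,56.8586 134.3040,56.8586 134.3040,128.6093 76.5485,128.6093.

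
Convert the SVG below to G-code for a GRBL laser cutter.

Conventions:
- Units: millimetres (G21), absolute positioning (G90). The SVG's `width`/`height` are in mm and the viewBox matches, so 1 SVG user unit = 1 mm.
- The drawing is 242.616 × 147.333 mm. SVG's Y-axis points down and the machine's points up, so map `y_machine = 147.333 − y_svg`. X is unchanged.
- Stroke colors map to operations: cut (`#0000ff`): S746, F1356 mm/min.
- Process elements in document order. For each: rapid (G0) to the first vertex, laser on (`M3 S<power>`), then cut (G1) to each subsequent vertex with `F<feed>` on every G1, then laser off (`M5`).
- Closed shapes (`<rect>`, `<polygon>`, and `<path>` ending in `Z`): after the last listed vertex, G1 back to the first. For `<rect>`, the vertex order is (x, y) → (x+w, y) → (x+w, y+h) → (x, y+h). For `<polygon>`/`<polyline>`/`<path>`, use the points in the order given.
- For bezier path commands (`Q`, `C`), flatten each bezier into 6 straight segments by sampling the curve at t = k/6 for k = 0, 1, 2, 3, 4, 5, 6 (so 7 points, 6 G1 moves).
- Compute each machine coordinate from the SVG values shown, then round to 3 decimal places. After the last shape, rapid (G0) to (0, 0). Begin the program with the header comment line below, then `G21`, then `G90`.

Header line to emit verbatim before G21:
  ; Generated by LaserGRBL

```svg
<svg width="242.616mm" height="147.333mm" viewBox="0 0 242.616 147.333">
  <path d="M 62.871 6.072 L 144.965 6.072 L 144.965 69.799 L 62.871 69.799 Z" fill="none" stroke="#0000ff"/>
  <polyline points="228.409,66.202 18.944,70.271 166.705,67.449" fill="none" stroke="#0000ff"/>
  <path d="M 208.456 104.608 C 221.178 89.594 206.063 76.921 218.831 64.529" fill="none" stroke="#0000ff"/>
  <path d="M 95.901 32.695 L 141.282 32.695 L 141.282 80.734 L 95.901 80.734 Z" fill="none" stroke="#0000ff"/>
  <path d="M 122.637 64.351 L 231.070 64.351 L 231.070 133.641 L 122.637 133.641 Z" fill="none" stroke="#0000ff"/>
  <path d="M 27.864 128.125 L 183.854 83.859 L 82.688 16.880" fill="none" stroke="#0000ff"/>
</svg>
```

; Generated by LaserGRBL
G21
G90
G0 X62.871 Y141.261
M3 S746
G1 X144.965 Y141.261 F1356
G1 X144.965 Y77.534 F1356
G1 X62.871 Y77.534 F1356
G1 X62.871 Y141.261 F1356
M5
G0 X228.409 Y81.131
M3 S746
G1 X18.944 Y77.062 F1356
G1 X166.705 Y79.884 F1356
M5
G0 X208.456 Y42.725
M3 S746
G1 X212.755 Y50.046 F1356
G1 X213.963 Y57.035 F1356
G1 X213.626 Y63.748 F1356
G1 X213.294 Y70.242 F1356
G1 X214.513 Y76.575 F1356
G1 X218.831 Y82.804 F1356
M5
G0 X95.901 Y114.638
M3 S746
G1 X141.282 Y114.638 F1356
G1 X141.282 Y66.599 F1356
G1 X95.901 Y66.599 F1356
G1 X95.901 Y114.638 F1356
M5
G0 X122.637 Y82.982
M3 S746
G1 X231.070 Y82.982 F1356
G1 X231.070 Y13.692 F1356
G1 X122.637 Y13.692 F1356
G1 X122.637 Y82.982 F1356
M5
G0 X27.864 Y19.208
M3 S746
G1 X183.854 Y63.474 F1356
G1 X82.688 Y130.453 F1356
M5
G0 X0.000 Y0.000

1 u = 1 mm; y_m = 147.333 − y.

[1] `<path>` rectangle, #0000ff→cut S746 F1356: (62.871,141.261) → (144.965,141.261) → (144.965,77.534) → (62.871,77.534) → (62.871,141.261) (closed)

[2] `<polyline>` open polyline, #0000ff→cut S746 F1356: (228.409,81.131) → (18.944,77.062) → (166.705,79.884)

[3] `<path>` cubic bezier, #0000ff→cut S746 F1356: (208.456,42.725) → (212.755,50.046) → (213.963,57.035) → (213.626,63.748) → (213.294,70.242) → (214.513,76.575) → (218.831,82.804)

[4] `<path>` rectangle, #0000ff→cut S746 F1356: (95.901,114.638) → (141.282,114.638) → (141.282,66.599) → (95.901,66.599) → (95.901,114.638) (closed)

[5] `<path>` rectangle, #0000ff→cut S746 F1356: (122.637,82.982) → (231.070,82.982) → (231.070,13.692) → (122.637,13.692) → (122.637,82.982) (closed)

[6] `<path>` open polyline, #0000ff→cut S746 F1356: (27.864,19.208) → (183.854,63.474) → (82.688,130.453)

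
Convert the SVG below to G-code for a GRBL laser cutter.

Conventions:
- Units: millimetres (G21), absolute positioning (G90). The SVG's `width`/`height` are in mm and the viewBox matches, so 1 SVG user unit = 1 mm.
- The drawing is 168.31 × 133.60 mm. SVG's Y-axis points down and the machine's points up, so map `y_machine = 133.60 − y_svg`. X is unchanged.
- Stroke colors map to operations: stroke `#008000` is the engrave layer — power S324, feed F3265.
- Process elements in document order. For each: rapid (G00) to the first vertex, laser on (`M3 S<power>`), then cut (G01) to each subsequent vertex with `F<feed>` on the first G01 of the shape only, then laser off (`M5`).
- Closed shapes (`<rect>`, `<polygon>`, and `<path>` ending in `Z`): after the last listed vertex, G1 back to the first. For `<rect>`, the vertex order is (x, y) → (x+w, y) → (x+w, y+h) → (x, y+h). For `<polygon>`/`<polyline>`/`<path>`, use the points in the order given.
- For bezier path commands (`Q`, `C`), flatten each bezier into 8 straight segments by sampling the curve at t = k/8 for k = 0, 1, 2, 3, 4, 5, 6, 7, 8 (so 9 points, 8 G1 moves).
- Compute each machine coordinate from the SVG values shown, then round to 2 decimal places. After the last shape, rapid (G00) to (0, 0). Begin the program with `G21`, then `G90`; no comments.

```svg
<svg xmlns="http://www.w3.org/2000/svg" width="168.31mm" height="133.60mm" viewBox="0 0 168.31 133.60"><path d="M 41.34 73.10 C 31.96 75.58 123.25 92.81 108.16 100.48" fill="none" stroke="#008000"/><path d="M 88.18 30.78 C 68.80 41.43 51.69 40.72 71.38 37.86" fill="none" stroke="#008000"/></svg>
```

viewBox `0 0 168.31 133.60` with mm width/height → 1 unit = 1 mm. Flip: y_m = 133.60 − y_svg.

**Shape 1** — `<path>` cubic bezier, stroke `#008000` → engrave (S324, F3265). Control points (SVG): P0=(41.34,73.10), P1=(31.96,75.58), P2=(123.25,92.81), P3=(108.16,100.48); sampled at t=k/8. Machine vertices: (41.34,60.50) → (42.14,58.93) → (49.95,56.25) → (62.34,52.77) → (76.89,48.76) → (91.18,44.50) → (102.77,40.29) → (109.24,36.40) → (108.16,33.12). Open path.

**Shape 2** — `<path>` cubic bezier, stroke `#008000` → engrave (S324, F3265). Control points (SVG): P0=(88.18,30.78), P1=(68.80,41.43), P2=(51.69,40.72), P3=(71.38,37.86); sampled at t=k/8. Machine vertices: (88.18,102.82) → (81.09,99.34) → (74.61,96.82) → (69.16,95.15) → (65.13,94.21) → (62.93,93.92) → (62.97,94.14) → (65.65,94.79) → (71.38,95.74). Open path.

G21
G90
G00 X41.34 Y60.50
M3 S324
G01 X42.14 Y58.93 F3265
G01 X49.95 Y56.25
G01 X62.34 Y52.77
G01 X76.89 Y48.76
G01 X91.18 Y44.50
G01 X102.77 Y40.29
G01 X109.24 Y36.40
G01 X108.16 Y33.12
M5
G00 X88.18 Y102.82
M3 S324
G01 X81.09 Y99.34 F3265
G01 X74.61 Y96.82
G01 X69.16 Y95.15
G01 X65.13 Y94.21
G01 X62.93 Y93.92
G01 X62.97 Y94.14
G01 X65.65 Y94.79
G01 X71.38 Y95.74
M5
G00 X0.00 Y0.00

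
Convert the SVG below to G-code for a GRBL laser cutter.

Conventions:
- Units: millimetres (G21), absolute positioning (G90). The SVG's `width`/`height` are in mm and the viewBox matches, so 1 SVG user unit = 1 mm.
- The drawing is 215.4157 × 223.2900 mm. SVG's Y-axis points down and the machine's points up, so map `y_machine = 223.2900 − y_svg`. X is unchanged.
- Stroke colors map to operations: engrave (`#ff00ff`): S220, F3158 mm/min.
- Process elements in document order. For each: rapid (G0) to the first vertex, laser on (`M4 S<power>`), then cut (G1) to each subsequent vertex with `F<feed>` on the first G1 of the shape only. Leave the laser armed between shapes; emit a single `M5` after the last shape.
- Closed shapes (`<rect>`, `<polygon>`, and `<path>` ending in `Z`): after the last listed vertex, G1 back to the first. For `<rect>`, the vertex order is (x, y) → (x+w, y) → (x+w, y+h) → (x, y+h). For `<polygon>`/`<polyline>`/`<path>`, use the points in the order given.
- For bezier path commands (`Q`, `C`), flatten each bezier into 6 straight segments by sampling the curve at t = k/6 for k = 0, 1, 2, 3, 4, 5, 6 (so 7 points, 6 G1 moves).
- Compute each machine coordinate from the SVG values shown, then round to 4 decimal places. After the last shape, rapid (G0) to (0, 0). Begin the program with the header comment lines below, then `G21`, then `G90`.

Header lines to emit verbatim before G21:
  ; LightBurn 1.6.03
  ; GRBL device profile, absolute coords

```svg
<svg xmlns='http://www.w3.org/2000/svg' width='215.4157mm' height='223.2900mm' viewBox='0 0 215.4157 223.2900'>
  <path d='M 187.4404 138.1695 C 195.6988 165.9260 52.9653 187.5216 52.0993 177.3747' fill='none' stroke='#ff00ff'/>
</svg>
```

1 u = 1 mm; y_m = 223.2900 − y.

[1] `<path>` cubic bezier, #ff00ff→engrave S220 F3158: (187.4404,85.1205) → (180.3428,71.8741) → (156.2148,60.3651) → (123.1915,51.3041) → (89.4078,45.4018) → (62.9988,43.3686) → (52.0993,45.9153)

; LightBurn 1.6.03
; GRBL device profile, absolute coords
G21
G90
G0 X187.4404 Y85.1205
M4 S220
G1 X180.3428 Y71.8741 F3158
G1 X156.2148 Y60.3651
G1 X123.1915 Y51.3041
G1 X89.4078 Y45.4018
G1 X62.9988 Y43.3686
G1 X52.0993 Y45.9153
M5
G0 X0.0000 Y0.0000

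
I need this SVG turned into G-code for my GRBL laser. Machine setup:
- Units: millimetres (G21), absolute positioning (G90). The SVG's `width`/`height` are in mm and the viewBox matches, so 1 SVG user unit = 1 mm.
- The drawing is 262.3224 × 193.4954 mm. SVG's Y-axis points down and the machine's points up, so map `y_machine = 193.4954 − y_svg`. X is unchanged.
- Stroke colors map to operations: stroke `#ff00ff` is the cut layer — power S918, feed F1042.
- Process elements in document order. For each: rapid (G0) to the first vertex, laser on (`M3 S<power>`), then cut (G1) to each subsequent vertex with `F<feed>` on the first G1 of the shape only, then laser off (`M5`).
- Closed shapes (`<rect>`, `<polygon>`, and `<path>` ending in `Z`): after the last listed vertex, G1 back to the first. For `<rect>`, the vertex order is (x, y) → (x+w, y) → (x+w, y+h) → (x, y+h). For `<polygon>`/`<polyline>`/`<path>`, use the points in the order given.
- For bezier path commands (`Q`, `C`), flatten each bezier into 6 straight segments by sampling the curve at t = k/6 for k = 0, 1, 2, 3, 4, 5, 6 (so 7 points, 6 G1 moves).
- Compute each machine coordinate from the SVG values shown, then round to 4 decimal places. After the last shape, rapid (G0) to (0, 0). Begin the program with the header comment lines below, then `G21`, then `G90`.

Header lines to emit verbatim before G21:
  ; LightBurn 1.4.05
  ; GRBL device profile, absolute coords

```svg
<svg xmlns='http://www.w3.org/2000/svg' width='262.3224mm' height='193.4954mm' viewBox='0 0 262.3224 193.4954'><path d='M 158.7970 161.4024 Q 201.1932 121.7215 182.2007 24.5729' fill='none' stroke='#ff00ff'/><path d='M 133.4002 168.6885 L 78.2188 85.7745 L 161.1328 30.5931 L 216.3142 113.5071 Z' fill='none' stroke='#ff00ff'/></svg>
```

; LightBurn 1.4.05
; GRBL device profile, absolute coords
G21
G90
G0 X158.7970 Y32.0930
M3 S918
G1 X171.2238 Y46.9163 F1042
G1 X180.2402 Y64.9322
G1 X185.8460 Y86.1408
G1 X188.0414 Y110.5421
G1 X186.8263 Y138.1360
G1 X182.2007 Y168.9225
M5
G0 X133.4002 Y24.8069
M3 S918
G1 X78.2188 Y107.7209 F1042
G1 X161.1328 Y162.9023
G1 X216.3142 Y79.9883
G1 X133.4002 Y24.8069
M5
G0 X0.0000 Y0.0000

viewBox `0 0 262.3224 193.4954` with mm width/height → 1 unit = 1 mm. Flip: y_m = 193.4954 − y_svg.

**Shape 1** — `<path>` quadratic bezier, stroke `#ff00ff` → cut (S918, F1042). Control points (SVG): P0=(158.7970,161.4024), P1=(201.1932,121.7215), P2=(182.2007,24.5729); sampled at t=k/6. Machine vertices: (158.7970,32.0930) → (171.2238,46.9163) → (180.2402,64.9322) → (185.8460,86.1408) → (188.0414,110.5421) → (186.8263,138.1360) → (182.2007,168.9225). Open path.

**Shape 2** — `<path>` regular polygon, stroke `#ff00ff` → cut (S918, F1042). Machine vertices: (133.4002,24.8069) → (78.2188,107.7209) → (161.1328,162.9023) → (216.3142,79.9883) → (133.4002,24.8069). Closed: final G1 returns to the first vertex.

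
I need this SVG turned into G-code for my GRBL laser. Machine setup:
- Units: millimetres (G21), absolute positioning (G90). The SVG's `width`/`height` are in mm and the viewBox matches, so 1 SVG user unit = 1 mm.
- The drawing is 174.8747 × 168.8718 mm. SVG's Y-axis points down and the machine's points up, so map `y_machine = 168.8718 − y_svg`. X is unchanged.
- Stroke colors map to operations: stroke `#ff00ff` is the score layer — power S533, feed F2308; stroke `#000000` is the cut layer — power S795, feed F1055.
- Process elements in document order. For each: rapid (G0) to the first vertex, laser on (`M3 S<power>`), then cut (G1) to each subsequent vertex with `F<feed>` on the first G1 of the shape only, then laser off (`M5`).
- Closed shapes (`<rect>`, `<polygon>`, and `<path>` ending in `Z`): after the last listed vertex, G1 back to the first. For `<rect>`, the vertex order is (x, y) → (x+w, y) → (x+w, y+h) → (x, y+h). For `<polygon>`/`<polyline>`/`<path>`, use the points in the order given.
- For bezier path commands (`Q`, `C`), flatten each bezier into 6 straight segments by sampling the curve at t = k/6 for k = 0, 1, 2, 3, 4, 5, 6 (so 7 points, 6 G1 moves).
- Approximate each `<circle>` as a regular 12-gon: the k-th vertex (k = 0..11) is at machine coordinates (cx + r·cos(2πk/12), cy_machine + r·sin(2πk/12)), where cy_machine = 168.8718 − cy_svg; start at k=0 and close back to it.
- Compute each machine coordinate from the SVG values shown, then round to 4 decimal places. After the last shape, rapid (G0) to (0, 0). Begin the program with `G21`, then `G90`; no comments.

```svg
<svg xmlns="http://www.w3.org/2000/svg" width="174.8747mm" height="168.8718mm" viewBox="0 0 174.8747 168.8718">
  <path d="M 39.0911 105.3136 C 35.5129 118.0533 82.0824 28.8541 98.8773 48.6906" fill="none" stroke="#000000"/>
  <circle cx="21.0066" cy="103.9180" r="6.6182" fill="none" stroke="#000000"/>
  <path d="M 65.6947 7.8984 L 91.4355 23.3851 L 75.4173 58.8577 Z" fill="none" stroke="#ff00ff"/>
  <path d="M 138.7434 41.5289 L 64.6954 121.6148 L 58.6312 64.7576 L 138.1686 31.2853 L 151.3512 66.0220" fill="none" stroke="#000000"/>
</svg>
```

1 u = 1 mm; y_m = 168.8718 − y.

[1] `<path>` cubic bezier, #000000→cut S795 F1055: (39.0911,63.5582) → (41.1110,64.7065) → (49.2687,76.9843) → (61.3443,94.5310) → (75.1176,111.4863) → (88.3686,121.9899) → (98.8773,120.1812)

[2] `<circle>` circle, #000000→cut S795 F1055: (27.6248,64.9538) → (26.7381,68.2629) → (24.3157,70.6853) → (21.0066,71.5720) → (17.6975,70.6853) → (15.2751,68.2629) → (14.3884,64.9538) → (15.2751,61.6447) → (17.6975,59.2223) → (21.0066,58.3356) → (24.3157,59.2223) → (26.7381,61.6447) → (27.6248,64.9538) (closed)

[3] `<path>` closed polygon, #ff00ff→score S533 F2308: (65.6947,160.9734) → (91.4355,145.4867) → (75.4173,110.0141) → (65.6947,160.9734) (closed)

[4] `<path>` open polyline, #000000→cut S795 F1055: (138.7434,127.3429) → (64.6954,47.2570) → (58.6312,104.1142) → (138.1686,137.5865) → (151.3512,102.8498)

G21
G90
G0 X39.0911 Y63.5582
M3 S795
G1 X41.1110 Y64.7065 F1055
G1 X49.2687 Y76.9843
G1 X61.3443 Y94.5310
G1 X75.1176 Y111.4863
G1 X88.3686 Y121.9899
G1 X98.8773 Y120.1812
M5
G0 X27.6248 Y64.9538
M3 S795
G1 X26.7381 Y68.2629 F1055
G1 X24.3157 Y70.6853
G1 X21.0066 Y71.5720
G1 X17.6975 Y70.6853
G1 X15.2751 Y68.2629
G1 X14.3884 Y64.9538
G1 X15.2751 Y61.6447
G1 X17.6975 Y59.2223
G1 X21.0066 Y58.3356
G1 X24.3157 Y59.2223
G1 X26.7381 Y61.6447
G1 X27.6248 Y64.9538
M5
G0 X65.6947 Y160.9734
M3 S533
G1 X91.4355 Y145.4867 F2308
G1 X75.4173 Y110.0141
G1 X65.6947 Y160.9734
M5
G0 X138.7434 Y127.3429
M3 S795
G1 X64.6954 Y47.2570 F1055
G1 X58.6312 Y104.1142
G1 X138.1686 Y137.5865
G1 X151.3512 Y102.8498
M5
G0 X0.0000 Y0.0000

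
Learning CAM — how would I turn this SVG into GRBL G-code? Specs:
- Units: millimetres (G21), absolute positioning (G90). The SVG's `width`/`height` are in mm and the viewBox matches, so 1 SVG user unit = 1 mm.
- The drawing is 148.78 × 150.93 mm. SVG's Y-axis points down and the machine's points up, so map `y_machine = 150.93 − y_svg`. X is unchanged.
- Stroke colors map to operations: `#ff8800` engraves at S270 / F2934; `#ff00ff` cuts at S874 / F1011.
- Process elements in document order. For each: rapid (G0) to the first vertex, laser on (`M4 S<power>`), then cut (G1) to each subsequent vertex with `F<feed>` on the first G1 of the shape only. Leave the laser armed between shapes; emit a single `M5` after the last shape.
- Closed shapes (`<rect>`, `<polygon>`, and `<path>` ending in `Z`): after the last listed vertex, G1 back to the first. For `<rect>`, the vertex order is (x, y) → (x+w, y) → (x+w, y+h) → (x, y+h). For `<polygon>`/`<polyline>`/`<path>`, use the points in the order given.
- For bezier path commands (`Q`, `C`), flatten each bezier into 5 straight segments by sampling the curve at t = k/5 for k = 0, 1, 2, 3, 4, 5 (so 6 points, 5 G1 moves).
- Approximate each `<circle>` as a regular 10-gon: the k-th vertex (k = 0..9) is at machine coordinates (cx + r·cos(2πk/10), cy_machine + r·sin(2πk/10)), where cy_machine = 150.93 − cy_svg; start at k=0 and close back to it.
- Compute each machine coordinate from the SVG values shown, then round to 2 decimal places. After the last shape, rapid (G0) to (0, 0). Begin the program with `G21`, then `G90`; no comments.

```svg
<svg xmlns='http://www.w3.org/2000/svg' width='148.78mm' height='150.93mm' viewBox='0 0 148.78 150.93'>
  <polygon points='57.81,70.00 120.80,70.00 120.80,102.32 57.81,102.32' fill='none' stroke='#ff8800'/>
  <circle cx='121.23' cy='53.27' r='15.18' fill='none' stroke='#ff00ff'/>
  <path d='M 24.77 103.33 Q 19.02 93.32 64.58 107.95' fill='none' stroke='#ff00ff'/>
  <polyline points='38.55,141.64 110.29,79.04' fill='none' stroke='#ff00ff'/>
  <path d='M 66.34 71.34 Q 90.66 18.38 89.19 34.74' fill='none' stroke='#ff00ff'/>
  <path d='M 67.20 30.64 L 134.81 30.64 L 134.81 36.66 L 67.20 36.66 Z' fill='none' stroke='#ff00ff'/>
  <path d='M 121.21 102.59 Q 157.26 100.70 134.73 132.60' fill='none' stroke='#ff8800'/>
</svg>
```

1 u = 1 mm; y_m = 150.93 − y.

[1] `<polygon>` rectangle, #ff8800→engrave S270 F2934: (57.81,80.93) → (120.80,80.93) → (120.80,48.61) → (57.81,48.61) → (57.81,80.93) (closed)

[2] `<circle>` circle, #ff00ff→cut S874 F1011: (136.41,97.66) → (133.51,106.58) → (125.92,112.10) → (116.54,112.10) → (108.95,106.58) → (106.05,97.66) → (108.95,88.74) → (116.54,83.22) → (125.92,83.22) → (133.51,88.74) → (136.41,97.66) (closed)

[3] `<path>` quadratic bezier, #ff00ff→cut S874 F1011: (24.77,47.60) → (24.52,50.62) → (28.38,51.67) → (36.34,50.74) → (48.41,47.85) → (64.58,42.98)

[4] `<polyline>` line segment, #ff00ff→cut S874 F1011: (38.55,9.29) → (110.29,71.89)

[5] `<path>` quadratic bezier, #ff00ff→cut S874 F1011: (66.34,79.59) → (75.04,98.00) → (81.67,110.87) → (86.24,118.19) → (88.75,119.96) → (89.19,116.19)

[6] `<path>` rectangle, #ff00ff→cut S874 F1011: (67.20,120.29) → (134.81,120.29) → (134.81,114.27) → (67.20,114.27) → (67.20,120.29) (closed)

[7] `<path>` quadratic bezier, #ff8800→engrave S270 F2934: (121.21,48.34) → (133.29,47.74) → (140.68,44.45) → (143.38,38.44) → (141.40,29.74) → (134.73,18.33)

G21
G90
G0 X57.81 Y80.93
M4 S270
G1 X120.80 Y80.93 F2934
G1 X120.80 Y48.61
G1 X57.81 Y48.61
G1 X57.81 Y80.93
G0 X136.41 Y97.66
M4 S874
G1 X133.51 Y106.58 F1011
G1 X125.92 Y112.10
G1 X116.54 Y112.10
G1 X108.95 Y106.58
G1 X106.05 Y97.66
G1 X108.95 Y88.74
G1 X116.54 Y83.22
G1 X125.92 Y83.22
G1 X133.51 Y88.74
G1 X136.41 Y97.66
G0 X24.77 Y47.60
M4 S874
G1 X24.52 Y50.62 F1011
G1 X28.38 Y51.67
G1 X36.34 Y50.74
G1 X48.41 Y47.85
G1 X64.58 Y42.98
G0 X38.55 Y9.29
M4 S874
G1 X110.29 Y71.89 F1011
G0 X66.34 Y79.59
M4 S874
G1 X75.04 Y98.00 F1011
G1 X81.67 Y110.87
G1 X86.24 Y118.19
G1 X88.75 Y119.96
G1 X89.19 Y116.19
G0 X67.20 Y120.29
M4 S874
G1 X134.81 Y120.29 F1011
G1 X134.81 Y114.27
G1 X67.20 Y114.27
G1 X67.20 Y120.29
G0 X121.21 Y48.34
M4 S270
G1 X133.29 Y47.74 F2934
G1 X140.68 Y44.45
G1 X143.38 Y38.44
G1 X141.40 Y29.74
G1 X134.73 Y18.33
M5
G0 X0.00 Y0.00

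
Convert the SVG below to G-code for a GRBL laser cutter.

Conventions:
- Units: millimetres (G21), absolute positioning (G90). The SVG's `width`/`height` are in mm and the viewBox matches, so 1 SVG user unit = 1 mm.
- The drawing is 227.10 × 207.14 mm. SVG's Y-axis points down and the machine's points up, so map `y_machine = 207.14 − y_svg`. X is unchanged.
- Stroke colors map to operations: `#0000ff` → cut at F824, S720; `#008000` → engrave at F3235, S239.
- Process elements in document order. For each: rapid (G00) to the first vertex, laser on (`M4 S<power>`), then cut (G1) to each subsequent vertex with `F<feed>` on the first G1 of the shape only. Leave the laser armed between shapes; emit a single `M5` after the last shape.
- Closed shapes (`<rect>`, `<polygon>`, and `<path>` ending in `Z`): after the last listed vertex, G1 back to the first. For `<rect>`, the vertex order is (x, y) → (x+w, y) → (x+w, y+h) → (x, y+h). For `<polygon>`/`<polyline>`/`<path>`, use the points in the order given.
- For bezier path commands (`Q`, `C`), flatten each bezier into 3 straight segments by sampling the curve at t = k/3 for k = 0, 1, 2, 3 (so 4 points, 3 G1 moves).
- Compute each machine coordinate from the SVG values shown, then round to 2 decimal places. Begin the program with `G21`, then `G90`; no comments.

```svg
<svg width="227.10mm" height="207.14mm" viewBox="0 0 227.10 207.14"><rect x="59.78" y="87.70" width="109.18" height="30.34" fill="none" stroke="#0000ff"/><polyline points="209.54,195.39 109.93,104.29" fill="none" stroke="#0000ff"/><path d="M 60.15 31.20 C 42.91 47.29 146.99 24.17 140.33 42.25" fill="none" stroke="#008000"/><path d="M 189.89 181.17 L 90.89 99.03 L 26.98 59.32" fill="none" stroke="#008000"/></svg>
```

1 u = 1 mm; y_m = 207.14 − y.

[1] `<rect>` rectangle, #0000ff→cut S720 F824: (59.78,119.44) → (168.96,119.44) → (168.96,89.10) → (59.78,89.10) → (59.78,119.44) (closed)

[2] `<polyline>` line segment, #0000ff→cut S720 F824: (209.54,11.75) → (109.93,102.85)

[3] `<path>` cubic bezier, #008000→engrave S239 F3235: (60.15,175.94) → (74.76,169.94) → (118.67,172.21) → (140.33,164.89)

[4] `<path>` open polyline, #008000→engrave S239 F3235: (189.89,25.97) → (90.89,108.11) → (26.98,147.82)

G21
G90
G00 X59.78 Y119.44
M4 S720
G1 X168.96 Y119.44 F824
G1 X168.96 Y89.10
G1 X59.78 Y89.10
G1 X59.78 Y119.44
G00 X209.54 Y11.75
M4 S720
G1 X109.93 Y102.85 F824
G00 X60.15 Y175.94
M4 S239
G1 X74.76 Y169.94 F3235
G1 X118.67 Y172.21
G1 X140.33 Y164.89
G00 X189.89 Y25.97
M4 S239
G1 X90.89 Y108.11 F3235
G1 X26.98 Y147.82
M5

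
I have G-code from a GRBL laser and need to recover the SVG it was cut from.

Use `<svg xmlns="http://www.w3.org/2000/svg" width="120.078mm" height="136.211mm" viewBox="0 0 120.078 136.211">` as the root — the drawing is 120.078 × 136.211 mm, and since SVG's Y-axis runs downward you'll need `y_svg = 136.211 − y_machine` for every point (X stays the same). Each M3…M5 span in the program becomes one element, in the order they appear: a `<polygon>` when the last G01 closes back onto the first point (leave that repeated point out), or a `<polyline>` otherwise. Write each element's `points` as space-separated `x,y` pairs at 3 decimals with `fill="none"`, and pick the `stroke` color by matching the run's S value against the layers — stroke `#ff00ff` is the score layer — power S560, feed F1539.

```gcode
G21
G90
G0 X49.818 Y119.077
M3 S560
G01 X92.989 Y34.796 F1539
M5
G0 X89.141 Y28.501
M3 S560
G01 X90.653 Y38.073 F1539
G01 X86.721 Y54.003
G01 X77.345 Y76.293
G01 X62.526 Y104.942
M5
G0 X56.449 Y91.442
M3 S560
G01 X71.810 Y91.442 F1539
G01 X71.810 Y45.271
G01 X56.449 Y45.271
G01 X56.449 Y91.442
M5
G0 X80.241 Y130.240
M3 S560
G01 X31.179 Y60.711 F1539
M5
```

y_svg = 136.211 − y_m. Every run uses S560, so all elements get stroke `#ff00ff` (score).

[1] open run; points: 49.818,17.134 92.989,101.415

[2] open run; points: 89.141,107.710 90.653,98.138 86.721,82.208 77.345,59.918 62.526,31.269

[3] closed run; points: 56.449,44.769 71.810,44.769 71.810,90.940 56.449,90.940

[4] open run; points: 80.241,5.971 31.179,75.500

<svg xmlns="http://www.w3.org/2000/svg" width="120.078mm" height="136.211mm" viewBox="0 0 120.078 136.211">
  <polyline points="49.818,17.134 92.989,101.415" fill="none" stroke="#ff00ff"/>
  <polyline points="89.141,107.710 90.653,98.138 86.721,82.208 77.345,59.918 62.526,31.269" fill="none" stroke="#ff00ff"/>
  <polygon points="56.449,44.769 71.810,44.769 71.810,90.940 56.449,90.940" fill="none" stroke="#ff00ff"/>
  <polyline points="80.241,5.971 31.179,75.500" fill="none" stroke="#ff00ff"/>
</svg>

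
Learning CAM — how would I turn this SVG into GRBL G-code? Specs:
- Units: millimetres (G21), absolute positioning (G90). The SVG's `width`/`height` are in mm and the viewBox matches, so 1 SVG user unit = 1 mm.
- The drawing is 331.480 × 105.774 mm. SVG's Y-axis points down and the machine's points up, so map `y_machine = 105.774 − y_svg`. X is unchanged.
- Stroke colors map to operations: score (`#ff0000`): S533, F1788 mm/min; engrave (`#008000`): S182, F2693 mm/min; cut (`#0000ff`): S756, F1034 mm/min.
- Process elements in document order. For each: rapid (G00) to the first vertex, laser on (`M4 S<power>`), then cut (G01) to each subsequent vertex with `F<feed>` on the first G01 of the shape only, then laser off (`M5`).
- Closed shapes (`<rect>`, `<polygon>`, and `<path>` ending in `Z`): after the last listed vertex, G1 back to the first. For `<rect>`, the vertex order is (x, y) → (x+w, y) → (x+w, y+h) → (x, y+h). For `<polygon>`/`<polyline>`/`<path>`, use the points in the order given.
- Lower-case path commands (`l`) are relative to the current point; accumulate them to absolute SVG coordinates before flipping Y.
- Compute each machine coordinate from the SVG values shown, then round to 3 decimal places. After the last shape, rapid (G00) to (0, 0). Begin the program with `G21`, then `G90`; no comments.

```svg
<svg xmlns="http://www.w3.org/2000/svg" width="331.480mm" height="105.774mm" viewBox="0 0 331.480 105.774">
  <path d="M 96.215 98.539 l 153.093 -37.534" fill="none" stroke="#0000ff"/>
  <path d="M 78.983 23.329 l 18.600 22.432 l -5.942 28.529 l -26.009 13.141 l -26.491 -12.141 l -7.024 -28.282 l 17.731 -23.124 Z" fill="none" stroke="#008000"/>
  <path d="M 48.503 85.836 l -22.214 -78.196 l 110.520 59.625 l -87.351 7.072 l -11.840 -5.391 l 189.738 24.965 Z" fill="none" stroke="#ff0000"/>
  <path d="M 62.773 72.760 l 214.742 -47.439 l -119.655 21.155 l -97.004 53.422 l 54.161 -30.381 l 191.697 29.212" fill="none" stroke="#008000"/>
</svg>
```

G21
G90
G00 X96.215 Y7.235
M4 S756
G01 X249.308 Y44.769 F1034
M5
G00 X78.983 Y82.445
M4 S182
G01 X97.583 Y60.013 F2693
G01 X91.641 Y31.484
G01 X65.632 Y18.343
G01 X39.141 Y30.484
G01 X32.117 Y58.766
G01 X49.848 Y81.890
G01 X78.983 Y82.445
M5
G00 X48.503 Y19.938
M4 S533
G01 X26.289 Y98.134 F1788
G01 X136.809 Y38.509
G01 X49.458 Y31.437
G01 X37.618 Y36.828
G01 X227.356 Y11.863
G01 X48.503 Y19.938
M5
G00 X62.773 Y33.014
M4 S182
G01 X277.515 Y80.453 F2693
G01 X157.860 Y59.298
G01 X60.856 Y5.876
G01 X115.017 Y36.257
G01 X306.714 Y7.045
M5
G00 X0.000 Y0.000

Since the viewBox matches the mm dimensions, user units are millimetres directly. The only transform is the Y-flip y_m = 105.774 − y_svg.

Shape 1 is a line segment drawn with `<path>`. Its stroke #0000ff means cut at S756, F1034. After flipping Y the toolpath is (96.215,7.235) → (249.308,44.769).

Shape 2 is a regular polygon drawn with `<path>`. Its stroke #008000 means engrave at S182, F2693. After flipping Y the toolpath is (78.983,82.445) → (97.583,60.013) → (91.641,31.484) → (65.632,18.343) → (39.141,30.484) → (32.117,58.766) → (49.848,81.890) → (78.983,82.445), returning to the start.

Shape 3 is a closed polygon drawn with `<path>`. Its stroke #ff0000 means score at S533, F1788. After flipping Y the toolpath is (48.503,19.938) → (26.289,98.134) → (136.809,38.509) → (49.458,31.437) → (37.618,36.828) → (227.356,11.863) → (48.503,19.938), returning to the start.

Shape 4 is a open polyline drawn with `<path>`. Its stroke #008000 means engrave at S182, F2693. After flipping Y the toolpath is (62.773,33.014) → (277.515,80.453) → (157.860,59.298) → (60.856,5.876) → (115.017,36.257) → (306.714,7.045).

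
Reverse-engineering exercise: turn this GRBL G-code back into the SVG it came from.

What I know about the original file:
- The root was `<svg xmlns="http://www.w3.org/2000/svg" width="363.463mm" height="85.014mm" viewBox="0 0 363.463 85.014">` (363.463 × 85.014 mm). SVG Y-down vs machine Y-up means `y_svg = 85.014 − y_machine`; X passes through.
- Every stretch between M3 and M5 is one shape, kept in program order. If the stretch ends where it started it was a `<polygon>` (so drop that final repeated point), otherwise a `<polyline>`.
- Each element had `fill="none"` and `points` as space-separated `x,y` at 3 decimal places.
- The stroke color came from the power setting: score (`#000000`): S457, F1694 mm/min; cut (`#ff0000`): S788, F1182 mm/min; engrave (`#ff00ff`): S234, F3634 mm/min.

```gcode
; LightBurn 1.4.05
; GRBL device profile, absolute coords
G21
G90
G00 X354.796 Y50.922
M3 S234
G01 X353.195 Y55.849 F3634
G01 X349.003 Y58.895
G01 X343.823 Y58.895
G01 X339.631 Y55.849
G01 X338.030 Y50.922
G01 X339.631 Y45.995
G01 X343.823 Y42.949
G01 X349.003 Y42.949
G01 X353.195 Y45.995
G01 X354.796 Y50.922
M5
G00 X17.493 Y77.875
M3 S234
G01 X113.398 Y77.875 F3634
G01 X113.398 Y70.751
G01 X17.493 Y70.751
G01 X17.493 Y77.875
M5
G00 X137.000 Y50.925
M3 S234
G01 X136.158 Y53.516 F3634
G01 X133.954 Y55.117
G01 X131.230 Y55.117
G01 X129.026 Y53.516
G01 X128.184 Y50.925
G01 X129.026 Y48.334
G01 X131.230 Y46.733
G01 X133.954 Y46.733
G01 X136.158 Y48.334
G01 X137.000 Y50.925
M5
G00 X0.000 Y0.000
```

<svg xmlns="http://www.w3.org/2000/svg" width="363.463mm" height="85.014mm" viewBox="0 0 363.463 85.014">
  <polygon points="354.796,34.092 353.195,29.165 349.003,26.119 343.823,26.119 339.631,29.165 338.030,34.092 339.631,39.019 343.823,42.065 349.003,42.065 353.195,39.019" fill="none" stroke="#ff00ff"/>
  <polygon points="17.493,7.139 113.398,7.139 113.398,14.263 17.493,14.263" fill="none" stroke="#ff00ff"/>
  <polygon points="137.000,34.089 136.158,31.498 133.954,29.897 131.230,29.897 129.026,31.498 128.184,34.089 129.026,36.680 131.230,38.281 133.954,38.281 136.158,36.680" fill="none" stroke="#ff00ff"/>
</svg>

Machine Y-up, SVG Y-down with viewBox height 85.014, so y_svg = 85.014 − y_machine; X carries over. Every run uses S234, so all elements get stroke `#ff00ff` (engrave).

Run 1: The run returns to its start, so emit a `<polygon>` with points (Y-flipped): 354.796,34.092 353.195,29.165 349.003,26.119 343.823,26.119 339.631,29.165 338.030,34.092 339.631,39.019 343.823,42.065 349.003,42.065 353.195,39.019.

Run 2: The run returns to its start, so emit a `<polygon>` with points (Y-flipped): 17.493,7.139 113.398,7.139 113.398,14.263 17.493,14.263.

Run 3: The run returns to its start, so emit a `<polygon>` with points (Y-flipped): 137.000,34.089 136.158,31.498 133.954,29.897 131.230,29.897 129.026,31.498 128.184,34.089 129.026,36.680 131.230,38.281 133.954,38.281 136.158,36.680.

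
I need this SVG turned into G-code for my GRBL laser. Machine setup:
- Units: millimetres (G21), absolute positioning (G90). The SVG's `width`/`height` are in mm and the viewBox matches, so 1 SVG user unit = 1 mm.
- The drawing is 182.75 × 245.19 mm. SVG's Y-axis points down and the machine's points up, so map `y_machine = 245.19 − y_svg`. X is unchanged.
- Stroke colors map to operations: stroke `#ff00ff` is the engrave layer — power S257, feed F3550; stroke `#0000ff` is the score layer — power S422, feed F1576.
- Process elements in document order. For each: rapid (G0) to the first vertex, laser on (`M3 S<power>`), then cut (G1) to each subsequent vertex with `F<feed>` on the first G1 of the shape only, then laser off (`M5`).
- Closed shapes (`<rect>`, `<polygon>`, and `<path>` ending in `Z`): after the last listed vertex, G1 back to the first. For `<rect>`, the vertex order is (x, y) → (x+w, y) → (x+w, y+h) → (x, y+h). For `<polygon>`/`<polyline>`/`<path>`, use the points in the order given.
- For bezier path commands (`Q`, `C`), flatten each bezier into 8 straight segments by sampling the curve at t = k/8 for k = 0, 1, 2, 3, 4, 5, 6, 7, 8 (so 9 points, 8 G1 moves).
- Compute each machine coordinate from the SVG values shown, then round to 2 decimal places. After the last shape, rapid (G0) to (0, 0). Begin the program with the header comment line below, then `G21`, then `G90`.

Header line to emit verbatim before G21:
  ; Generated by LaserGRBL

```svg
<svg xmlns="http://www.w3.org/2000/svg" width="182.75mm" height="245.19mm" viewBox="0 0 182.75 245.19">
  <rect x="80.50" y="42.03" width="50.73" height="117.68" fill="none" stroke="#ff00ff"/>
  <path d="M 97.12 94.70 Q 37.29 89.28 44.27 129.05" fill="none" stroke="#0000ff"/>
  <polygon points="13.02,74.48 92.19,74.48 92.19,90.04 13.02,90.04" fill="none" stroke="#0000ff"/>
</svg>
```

1 u = 1 mm; y_m = 245.19 − y.

[1] `<rect>` rectangle, #ff00ff→engrave S257 F3550: (80.50,203.16) → (131.23,203.16) → (131.23,85.48) → (80.50,85.48) → (80.50,203.16) (closed)

[2] `<path>` quadratic bezier, #0000ff→score S422 F1576: (97.12,150.49) → (83.21,151.14) → (71.38,150.38) → (61.64,148.20) → (53.99,144.61) → (48.43,139.61) → (44.96,133.20) → (43.57,125.38) → (44.27,116.14)

[3] `<polygon>` rectangle, #0000ff→score S422 F1576: (13.02,170.71) → (92.19,170.71) → (92.19,155.15) → (13.02,155.15) → (13.02,170.71) (closed)

; Generated by LaserGRBL
G21
G90
G0 X80.50 Y203.16
M3 S257
G1 X131.23 Y203.16 F3550
G1 X131.23 Y85.48
G1 X80.50 Y85.48
G1 X80.50 Y203.16
M5
G0 X97.12 Y150.49
M3 S422
G1 X83.21 Y151.14 F1576
G1 X71.38 Y150.38
G1 X61.64 Y148.20
G1 X53.99 Y144.61
G1 X48.43 Y139.61
G1 X44.96 Y133.20
G1 X43.57 Y125.38
G1 X44.27 Y116.14
M5
G0 X13.02 Y170.71
M3 S422
G1 X92.19 Y170.71 F1576
G1 X92.19 Y155.15
G1 X13.02 Y155.15
G1 X13.02 Y170.71
M5
G0 X0.00 Y0.00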